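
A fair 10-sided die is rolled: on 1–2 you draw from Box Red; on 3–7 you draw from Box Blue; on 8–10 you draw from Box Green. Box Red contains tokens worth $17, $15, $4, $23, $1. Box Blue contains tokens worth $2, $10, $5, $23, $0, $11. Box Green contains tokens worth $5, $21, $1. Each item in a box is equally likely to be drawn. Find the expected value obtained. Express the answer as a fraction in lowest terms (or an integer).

187/20 dollars

E[X | Box Red] = (17 + 15 + 4 + 23 + 1)/5 = 12
E[X | Box Blue] = (2 + 10 + 5 + 23 + 0 + 11)/6 = 17/2
E[X | Box Green] = (5 + 21 + 1)/3 = 9
E[X] = (1/5)·12 + (1/2)·17/2 + (3/10)·9 = 187/20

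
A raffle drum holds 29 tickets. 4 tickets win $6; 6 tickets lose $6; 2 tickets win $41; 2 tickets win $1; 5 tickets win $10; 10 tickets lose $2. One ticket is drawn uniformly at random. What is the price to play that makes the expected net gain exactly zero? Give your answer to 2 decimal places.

E[payout] = (4/29)·6 + (6/29)·(-6) + (2/29)·41 + (2/29)·1 + (5/29)·10 + (10/29)·(-2) = 102/29
Fair fee = E[payout] = 102/29 ≈ $3.52

$3.52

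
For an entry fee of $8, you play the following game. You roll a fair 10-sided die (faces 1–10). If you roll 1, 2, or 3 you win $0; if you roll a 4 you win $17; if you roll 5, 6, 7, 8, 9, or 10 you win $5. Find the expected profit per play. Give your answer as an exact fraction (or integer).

E[payout] = (3/10)·0 + (3/5)·5 + (1/10)·17 = 47/10
Expected profit = 47/10 − 8 = -33/10

-33/10 dollars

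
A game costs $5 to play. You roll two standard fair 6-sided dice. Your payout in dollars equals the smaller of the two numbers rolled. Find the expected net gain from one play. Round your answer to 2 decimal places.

-$2.47

Distribution of the smaller of the two numbers rolled: 1 w.p. 11/36, 2 w.p. 1/4, 3 w.p. 7/36, 4 w.p. 5/36, 5 w.p. 1/12, 6 w.p. 1/36
E[payout] = (11/36)·1 + (1/4)·2 + (7/36)·3 + (5/36)·4 + (1/12)·5 + (1/36)·6 = 91/36
Expected profit = 91/36 − 5 = -89/36 ≈ -$2.47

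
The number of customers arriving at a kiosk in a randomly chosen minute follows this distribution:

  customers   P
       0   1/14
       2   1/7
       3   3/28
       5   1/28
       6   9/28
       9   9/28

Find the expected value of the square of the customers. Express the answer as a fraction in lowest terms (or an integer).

1121/28

E[X²] = (1/14)·0 + (1/7)·4 + (3/28)·9 + (1/28)·25 + (9/28)·36 + (9/28)·81
     = 1121/28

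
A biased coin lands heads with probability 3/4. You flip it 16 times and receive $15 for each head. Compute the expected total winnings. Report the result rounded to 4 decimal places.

$180.0000

E[#heads] = 16·3/4 = 12 (linearity over flips).
E[winnings] = 15·12 = 180.
≈ 180.0000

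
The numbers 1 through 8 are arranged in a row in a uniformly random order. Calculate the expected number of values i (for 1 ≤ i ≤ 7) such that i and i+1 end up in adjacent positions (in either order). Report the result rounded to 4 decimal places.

For each i ∈ {1,…,7}, let Xᵢ = 1 if i and i+1 are adjacent. P(Xᵢ=1) = 2·(8−1)!/8! = 2/8.
By linearity, E[ΣXᵢ] = (7)·(2/8) = 7/4.
≈ 1.7500

1.7500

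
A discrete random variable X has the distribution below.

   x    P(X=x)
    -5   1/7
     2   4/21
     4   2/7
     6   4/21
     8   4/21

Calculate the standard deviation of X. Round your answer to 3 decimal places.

3.984

E[X] = 73/21, E[X²] = 587/21
Var(X) = E[X²] − (E[X])² = 587/21 − 5329/441 = 6998/441
SD(X) = √(6998/441) ≈ 3.984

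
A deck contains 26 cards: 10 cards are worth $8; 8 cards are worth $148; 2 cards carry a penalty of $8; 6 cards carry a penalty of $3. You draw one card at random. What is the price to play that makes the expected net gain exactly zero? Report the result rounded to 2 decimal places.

E[payout] = (10/26)·8 + (8/26)·148 + (2/26)·(-8) + (6/26)·(-3) = 615/13
Fair fee = E[payout] = 615/13 ≈ $47.31

$47.31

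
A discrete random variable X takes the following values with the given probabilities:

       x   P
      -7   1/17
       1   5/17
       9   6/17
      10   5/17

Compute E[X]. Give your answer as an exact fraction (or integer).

E[X] = (1/17)·(-7) + (5/17)·1 + (6/17)·9 + (5/17)·10
     = 6

6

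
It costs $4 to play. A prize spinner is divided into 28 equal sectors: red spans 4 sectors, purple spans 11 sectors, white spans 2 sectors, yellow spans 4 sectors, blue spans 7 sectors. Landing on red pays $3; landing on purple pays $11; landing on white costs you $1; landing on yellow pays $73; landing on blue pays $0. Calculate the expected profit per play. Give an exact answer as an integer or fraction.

311/28 dollars

E[payout] = (4/28)·3 + (11/28)·11 + (2/28)·(-1) + (4/28)·73 + (7/28)·0 = 423/28
Expected profit = 423/28 − 4 = 311/28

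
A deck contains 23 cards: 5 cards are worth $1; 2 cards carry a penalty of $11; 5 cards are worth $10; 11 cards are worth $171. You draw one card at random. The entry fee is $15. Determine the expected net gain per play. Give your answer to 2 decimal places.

$68.22

E[payout] = (5/23)·1 + (2/23)·(-11) + (5/23)·10 + (11/23)·171 = 1914/23
Expected profit = 1914/23 − 15 = 1569/23 ≈ $68.22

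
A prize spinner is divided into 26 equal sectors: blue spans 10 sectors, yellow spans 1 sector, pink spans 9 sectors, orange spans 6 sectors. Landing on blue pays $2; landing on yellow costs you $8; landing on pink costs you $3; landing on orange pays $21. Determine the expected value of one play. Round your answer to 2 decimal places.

$4.27

E[payout] = (10/26)·2 + (1/26)·(-8) + (9/26)·(-3) + (6/26)·21 = 111/26
≈ $4.27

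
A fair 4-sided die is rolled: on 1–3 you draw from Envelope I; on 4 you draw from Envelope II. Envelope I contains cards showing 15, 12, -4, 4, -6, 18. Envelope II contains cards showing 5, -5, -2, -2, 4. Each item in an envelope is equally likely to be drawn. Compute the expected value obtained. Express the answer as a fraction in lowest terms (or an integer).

E[X | Envelope I] = (15 + 12 − 4 + 4 − 6 + 18)/6 = 13/2
E[X | Envelope II] = (5 − 5 − 2 − 2 + 4)/5 = 0
E[X] = (3/4)·13/2 + (1/4)·0 = 39/8

39/8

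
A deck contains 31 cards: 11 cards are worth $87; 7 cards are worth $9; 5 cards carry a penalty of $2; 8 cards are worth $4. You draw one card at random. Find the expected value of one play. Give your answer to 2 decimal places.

E[payout] = (11/31)·87 + (7/31)·9 + (5/31)·(-2) + (8/31)·4 = 1042/31
≈ $33.61

$33.61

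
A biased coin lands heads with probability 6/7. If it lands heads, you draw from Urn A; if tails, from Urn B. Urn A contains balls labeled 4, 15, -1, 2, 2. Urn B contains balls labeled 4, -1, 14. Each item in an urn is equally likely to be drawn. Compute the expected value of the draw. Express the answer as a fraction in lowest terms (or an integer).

481/105

E[X | Urn A] = (4 + 15 − 1 + 2 + 2)/5 = 22/5
E[X | Urn B] = (4 − 1 + 14)/3 = 17/3
E[X] = (6/7)·22/5 + (1/7)·17/3 = 481/105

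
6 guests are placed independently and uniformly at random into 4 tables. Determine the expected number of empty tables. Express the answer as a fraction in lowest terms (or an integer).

Let Xⱼ=1 if table j is empty. P(Xⱼ=1) = ((4-1)/4)^6 = 729/4096.
By linearity, E[#empty] = 4·729/4096 = 729/1024.

729/1024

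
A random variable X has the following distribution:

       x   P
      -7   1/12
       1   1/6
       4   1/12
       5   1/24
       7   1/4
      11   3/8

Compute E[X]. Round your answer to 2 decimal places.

6.00

E[X] = (1/12)·(-7) + (1/6)·1 + (1/12)·4 + (1/24)·5 + (1/4)·7 + (3/8)·11
     = 6 ≈ 6.00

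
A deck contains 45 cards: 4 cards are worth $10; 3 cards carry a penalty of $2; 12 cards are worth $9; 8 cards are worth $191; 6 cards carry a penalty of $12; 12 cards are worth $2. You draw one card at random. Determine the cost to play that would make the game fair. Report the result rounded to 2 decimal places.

E[payout] = (4/45)·10 + (3/45)·(-2) + (12/45)·9 + (8/45)·191 + (6/45)·(-12) + (12/45)·2 = 1622/45
Fair fee = E[payout] = 1622/45 ≈ $36.04

$36.04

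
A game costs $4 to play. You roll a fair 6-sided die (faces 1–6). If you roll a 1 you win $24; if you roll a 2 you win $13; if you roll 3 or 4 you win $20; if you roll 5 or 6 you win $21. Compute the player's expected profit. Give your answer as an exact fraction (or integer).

95/6 dollars

E[payout] = (1/6)·13 + (1/3)·20 + (1/3)·21 + (1/6)·24 = 119/6
Expected profit = 119/6 − 4 = 95/6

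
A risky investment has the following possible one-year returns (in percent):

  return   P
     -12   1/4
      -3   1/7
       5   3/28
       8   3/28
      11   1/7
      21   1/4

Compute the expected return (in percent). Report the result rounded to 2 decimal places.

4.79

E[X] = (1/4)·(-12) + (1/7)·(-3) + (3/28)·5 + (3/28)·8 + (1/7)·11 + (1/4)·21
     = 67/14 ≈ 4.79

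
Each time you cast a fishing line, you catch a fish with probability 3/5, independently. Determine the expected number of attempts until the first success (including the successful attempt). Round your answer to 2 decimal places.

1.67

For a geometric distribution, E[trials] = 1/p = 1/(3/5) = 5/3.
≈ 1.67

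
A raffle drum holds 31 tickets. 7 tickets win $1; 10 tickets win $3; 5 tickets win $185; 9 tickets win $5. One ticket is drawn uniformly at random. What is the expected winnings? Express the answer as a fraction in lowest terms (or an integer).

1007/31 dollars

E[payout] = (7/31)·1 + (10/31)·3 + (5/31)·185 + (9/31)·5 = 1007/31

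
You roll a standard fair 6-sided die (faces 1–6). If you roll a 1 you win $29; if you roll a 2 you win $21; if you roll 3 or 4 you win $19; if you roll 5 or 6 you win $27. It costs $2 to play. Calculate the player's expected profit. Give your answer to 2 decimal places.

E[payout] = (1/3)·19 + (1/6)·21 + (1/3)·27 + (1/6)·29 = 71/3
Expected profit = 71/3 − 2 = 65/3 ≈ $21.67

$21.67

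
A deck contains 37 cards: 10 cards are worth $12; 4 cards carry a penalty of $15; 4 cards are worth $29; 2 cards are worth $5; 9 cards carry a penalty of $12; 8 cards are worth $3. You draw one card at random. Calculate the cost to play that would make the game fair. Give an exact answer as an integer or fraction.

102/37 dollars

E[payout] = (10/37)·12 + (4/37)·(-15) + (4/37)·29 + (2/37)·5 + (9/37)·(-12) + (8/37)·3 = 102/37
Fair fee = E[payout] = 102/37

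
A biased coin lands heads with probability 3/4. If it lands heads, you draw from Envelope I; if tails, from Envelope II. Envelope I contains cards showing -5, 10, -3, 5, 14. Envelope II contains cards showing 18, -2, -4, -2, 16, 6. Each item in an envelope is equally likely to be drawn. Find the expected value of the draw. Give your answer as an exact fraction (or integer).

269/60

E[X | Envelope I] = (-5 + 10 − 3 + 5 + 14)/5 = 21/5
E[X | Envelope II] = (18 − 2 − 4 − 2 + 16 + 6)/6 = 16/3
E[X] = (3/4)·21/5 + (1/4)·16/3 = 269/60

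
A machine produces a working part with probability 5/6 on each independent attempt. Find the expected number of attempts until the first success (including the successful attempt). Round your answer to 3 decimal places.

1.200

For a geometric distribution, E[trials] = 1/p = 1/(5/6) = 6/5.
≈ 1.200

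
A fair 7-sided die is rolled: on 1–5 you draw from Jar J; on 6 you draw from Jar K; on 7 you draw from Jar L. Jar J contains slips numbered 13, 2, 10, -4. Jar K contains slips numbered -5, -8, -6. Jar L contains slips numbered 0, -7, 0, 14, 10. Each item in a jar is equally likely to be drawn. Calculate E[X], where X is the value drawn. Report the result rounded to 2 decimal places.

E[X | Jar J] = (13 + 2 + 10 − 4)/4 = 21/4
E[X | Jar K] = (-5 − 8 − 6)/3 = -19/3
E[X | Jar L] = (0 − 7 + 0 + 14 + 10)/5 = 17/5
E[X] = (5/7)·21/4 + (1/7)·(-19/3) + (1/7)·17/5 = 1399/420 ≈ 3.33

3.33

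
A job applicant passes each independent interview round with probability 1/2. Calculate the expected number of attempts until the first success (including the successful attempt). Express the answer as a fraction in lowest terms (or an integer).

For a geometric distribution, E[trials] = 1/p = 1/(1/2) = 2.

2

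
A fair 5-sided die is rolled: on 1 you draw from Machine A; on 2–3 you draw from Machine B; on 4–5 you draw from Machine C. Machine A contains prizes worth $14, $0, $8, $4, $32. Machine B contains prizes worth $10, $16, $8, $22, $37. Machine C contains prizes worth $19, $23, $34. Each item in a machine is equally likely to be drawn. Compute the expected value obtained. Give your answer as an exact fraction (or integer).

1492/75 dollars

E[X | Machine A] = (14 + 0 + 8 + 4 + 32)/5 = 58/5
E[X | Machine B] = (10 + 16 + 8 + 22 + 37)/5 = 93/5
E[X | Machine C] = (19 + 23 + 34)/3 = 76/3
E[X] = (1/5)·58/5 + (2/5)·93/5 + (2/5)·76/3 = 1492/75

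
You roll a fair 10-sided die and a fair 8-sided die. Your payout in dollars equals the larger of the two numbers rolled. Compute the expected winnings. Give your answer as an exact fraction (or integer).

Distribution of the larger of the two numbers rolled: 1 w.p. 1/80, 2 w.p. 3/80, 3 w.p. 1/16, 4 w.p. 7/80, 5 w.p. 9/80, 6 w.p. 11/80, …
E[payout] = (1/80)·1 + (3/80)·2 + (1/16)·3 + (7/80)·4 + (9/80)·5 + (11/80)·6 + (13/80)·7 + (3/16)·8 + (1/10)·9 + (1/10)·10 = 131/20

131/20 dollars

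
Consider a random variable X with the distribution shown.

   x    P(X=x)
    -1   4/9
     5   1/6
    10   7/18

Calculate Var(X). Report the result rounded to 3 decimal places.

E[X] = (4/9)·(-1) + (1/6)·5 + (7/18)·10 = 77/18
E[X²] = (4/9)·1 + (1/6)·25 + (7/18)·100 = 87/2
Var(X) = 87/2 − (77/18)² = 8165/324 ≈ 25.201

25.201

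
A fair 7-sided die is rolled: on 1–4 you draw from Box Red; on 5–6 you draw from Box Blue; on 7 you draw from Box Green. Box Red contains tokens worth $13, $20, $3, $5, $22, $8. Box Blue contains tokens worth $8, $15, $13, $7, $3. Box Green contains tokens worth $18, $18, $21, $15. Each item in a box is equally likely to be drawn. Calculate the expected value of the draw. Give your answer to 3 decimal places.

E[X | Box Red] = (13 + 20 + 3 + 5 + 22 + 8)/6 = 71/6
E[X | Box Blue] = (8 + 15 + 13 + 7 + 3)/5 = 46/5
E[X | Box Green] = (18 + 18 + 21 + 15)/4 = 18
E[X] = (4/7)·71/6 + (2/7)·46/5 + (1/7)·18 = 1256/105 ≈ 11.962

$11.962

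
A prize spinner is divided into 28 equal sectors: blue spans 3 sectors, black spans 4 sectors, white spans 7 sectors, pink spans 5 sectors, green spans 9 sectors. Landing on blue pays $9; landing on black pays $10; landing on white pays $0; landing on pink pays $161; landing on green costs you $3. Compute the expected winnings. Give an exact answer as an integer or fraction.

845/28 dollars

E[payout] = (3/28)·9 + (4/28)·10 + (7/28)·0 + (5/28)·161 + (9/28)·(-3) = 845/28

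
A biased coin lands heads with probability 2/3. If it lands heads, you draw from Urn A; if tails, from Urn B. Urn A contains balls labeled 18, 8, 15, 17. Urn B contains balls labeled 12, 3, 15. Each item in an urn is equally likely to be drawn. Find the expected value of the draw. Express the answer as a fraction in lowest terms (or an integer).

13

E[X | Urn A] = (18 + 8 + 15 + 17)/4 = 29/2
E[X | Urn B] = (12 + 3 + 15)/3 = 10
E[X] = (2/3)·29/2 + (1/3)·10 = 13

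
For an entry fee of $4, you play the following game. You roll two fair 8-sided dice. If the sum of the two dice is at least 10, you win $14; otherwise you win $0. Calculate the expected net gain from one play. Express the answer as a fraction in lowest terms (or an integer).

17/8 dollars

E[payout] = (9/16)·0 + (7/16)·14 = 49/8
Expected profit = 49/8 − 4 = 17/8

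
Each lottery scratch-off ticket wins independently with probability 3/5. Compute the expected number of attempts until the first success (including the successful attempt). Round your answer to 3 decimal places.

For a geometric distribution, E[trials] = 1/p = 1/(3/5) = 5/3.
≈ 1.667

1.667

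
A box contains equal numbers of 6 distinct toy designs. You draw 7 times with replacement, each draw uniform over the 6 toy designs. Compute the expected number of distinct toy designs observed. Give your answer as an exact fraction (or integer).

Let Xⱼ=1 if type j appears at least once. P(Xⱼ=1) = 1 − ((6−1)/6)^7 = 201811/279936.
E[#distinct] = 6·201811/279936 = 201811/46656.

201811/46656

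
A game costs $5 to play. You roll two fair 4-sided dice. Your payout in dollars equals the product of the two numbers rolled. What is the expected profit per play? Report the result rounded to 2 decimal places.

$1.25

Distribution of the product of the two numbers rolled: 1 w.p. 1/16, 2 w.p. 1/8, 3 w.p. 1/8, 4 w.p. 3/16, 6 w.p. 1/8, 8 w.p. 1/8, …
E[payout] = (1/16)·1 + (1/8)·2 + (1/8)·3 + (3/16)·4 + (1/8)·6 + (1/8)·8 + (1/16)·9 + (1/8)·12 + (1/16)·16 = 25/4
Expected profit = 25/4 − 5 = 5/4 ≈ $1.25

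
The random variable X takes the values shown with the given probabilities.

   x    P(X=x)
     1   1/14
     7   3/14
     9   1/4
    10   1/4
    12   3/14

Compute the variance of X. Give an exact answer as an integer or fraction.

E[X] = (1/14)·1 + (3/14)·7 + (1/4)·9 + (1/4)·10 + (3/14)·12 = 249/28
E[X²] = (1/14)·1 + (3/14)·49 + (1/4)·81 + (1/4)·100 + (3/14)·144 = 2427/28
Var(X) = 2427/28 − (249/28)² = 5955/784

5955/784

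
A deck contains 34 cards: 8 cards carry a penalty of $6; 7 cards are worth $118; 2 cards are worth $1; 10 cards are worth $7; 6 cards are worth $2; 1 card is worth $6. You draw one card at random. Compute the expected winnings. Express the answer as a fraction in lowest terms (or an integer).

434/17 dollars

E[payout] = (8/34)·(-6) + (7/34)·118 + (2/34)·1 + (10/34)·7 + (6/34)·2 + (1/34)·6 = 434/17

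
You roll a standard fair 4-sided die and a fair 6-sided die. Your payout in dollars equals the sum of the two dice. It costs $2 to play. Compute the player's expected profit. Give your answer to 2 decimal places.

Distribution of the sum of the two dice: 2 w.p. 1/24, 3 w.p. 1/12, 4 w.p. 1/8, 5 w.p. 1/6, 6 w.p. 1/6, 7 w.p. 1/6, …
E[payout] = (1/24)·2 + (1/12)·3 + (1/8)·4 + (1/6)·5 + (1/6)·6 + (1/6)·7 + (1/8)·8 + (1/12)·9 + (1/24)·10 = 6
Expected profit = 6 − 2 = 4 ≈ $4.00

$4.00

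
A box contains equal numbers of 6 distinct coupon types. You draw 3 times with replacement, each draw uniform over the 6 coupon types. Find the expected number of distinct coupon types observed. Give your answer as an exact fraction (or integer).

91/36

Let Xⱼ=1 if type j appears at least once. P(Xⱼ=1) = 1 − ((6−1)/6)^3 = 91/216.
E[#distinct] = 6·91/216 = 91/36.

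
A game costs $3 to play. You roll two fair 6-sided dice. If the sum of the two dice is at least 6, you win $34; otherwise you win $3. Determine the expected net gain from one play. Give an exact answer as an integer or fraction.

E[payout] = (5/18)·3 + (13/18)·34 = 457/18
Expected profit = 457/18 − 3 = 403/18

403/18 dollars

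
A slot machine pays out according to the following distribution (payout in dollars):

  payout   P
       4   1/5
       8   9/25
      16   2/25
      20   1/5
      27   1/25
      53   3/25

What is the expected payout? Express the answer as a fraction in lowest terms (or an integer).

E[X] = (1/5)·4 + (9/25)·8 + (2/25)·16 + (1/5)·20 + (1/25)·27 + (3/25)·53
     = 82/5

82/5 dollars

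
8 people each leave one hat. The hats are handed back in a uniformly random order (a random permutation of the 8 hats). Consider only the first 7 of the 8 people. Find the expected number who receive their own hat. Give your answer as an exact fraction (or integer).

7/8

Let Xᵢ = 1 if person i gets their own hat. For each i, P(Xᵢ=1) = 1/8.
By linearity of expectation, E[X₁+…+X_7] = 7·(1/8) = 7/8.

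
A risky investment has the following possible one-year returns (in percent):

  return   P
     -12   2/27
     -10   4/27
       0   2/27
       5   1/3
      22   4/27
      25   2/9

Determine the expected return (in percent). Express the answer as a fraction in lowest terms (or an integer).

73/9

E[X] = (2/27)·(-12) + (4/27)·(-10) + (2/27)·0 + (1/3)·5 + (4/27)·22 + (2/9)·25
     = 73/9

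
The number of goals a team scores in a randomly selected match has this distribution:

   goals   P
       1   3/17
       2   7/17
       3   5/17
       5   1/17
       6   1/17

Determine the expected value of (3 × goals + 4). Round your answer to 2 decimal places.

E[3x+4] = (3/17)·7 + (7/17)·10 + (5/17)·13 + (1/17)·19 + (1/17)·22
     = 197/17 ≈ 11.59

11.59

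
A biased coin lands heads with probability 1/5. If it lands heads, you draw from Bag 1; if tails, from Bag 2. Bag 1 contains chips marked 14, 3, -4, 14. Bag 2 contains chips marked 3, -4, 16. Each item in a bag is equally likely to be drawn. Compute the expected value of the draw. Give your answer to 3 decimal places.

5.350

E[X | Bag 1] = (14 + 3 − 4 + 14)/4 = 27/4
E[X | Bag 2] = (3 − 4 + 16)/3 = 5
E[X] = (1/5)·27/4 + (4/5)·5 = 107/20 ≈ 5.350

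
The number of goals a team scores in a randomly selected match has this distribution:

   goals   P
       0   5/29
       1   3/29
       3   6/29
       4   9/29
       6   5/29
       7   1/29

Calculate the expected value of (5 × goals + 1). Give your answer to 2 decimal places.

E[5x+1] = (5/29)·1 + (3/29)·6 + (6/29)·16 + (9/29)·21 + (5/29)·31 + (1/29)·36
     = 499/29 ≈ 17.21

17.21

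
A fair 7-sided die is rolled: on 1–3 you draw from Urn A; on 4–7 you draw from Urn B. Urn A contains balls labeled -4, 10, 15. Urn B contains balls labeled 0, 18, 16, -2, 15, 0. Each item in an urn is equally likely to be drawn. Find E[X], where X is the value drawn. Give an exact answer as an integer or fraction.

E[X | Urn A] = (-4 + 10 + 15)/3 = 7
E[X | Urn B] = (0 + 18 + 16 − 2 + 15 + 0)/6 = 47/6
E[X] = (3/7)·7 + (4/7)·47/6 = 157/21

157/21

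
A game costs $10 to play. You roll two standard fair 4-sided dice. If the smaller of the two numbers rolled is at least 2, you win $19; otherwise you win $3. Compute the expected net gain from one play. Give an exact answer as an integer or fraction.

$2

E[payout] = (7/16)·3 + (9/16)·19 = 12
Expected profit = 12 − 10 = 2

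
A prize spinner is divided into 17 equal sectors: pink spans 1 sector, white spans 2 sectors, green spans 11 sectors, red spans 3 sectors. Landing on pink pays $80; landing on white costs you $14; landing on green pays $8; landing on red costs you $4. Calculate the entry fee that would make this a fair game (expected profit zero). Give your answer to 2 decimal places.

$7.53

E[payout] = (1/17)·80 + (2/17)·(-14) + (11/17)·8 + (3/17)·(-4) = 128/17
Fair fee = E[payout] = 128/17 ≈ $7.53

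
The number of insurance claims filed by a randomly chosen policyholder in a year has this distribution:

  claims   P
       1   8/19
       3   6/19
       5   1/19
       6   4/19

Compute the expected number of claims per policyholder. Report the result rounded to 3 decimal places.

E[X] = (8/19)·1 + (6/19)·3 + (1/19)·5 + (4/19)·6
     = 55/19 ≈ 2.895

2.895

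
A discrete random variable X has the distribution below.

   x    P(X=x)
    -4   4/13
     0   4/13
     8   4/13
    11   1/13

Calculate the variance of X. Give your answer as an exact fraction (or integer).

5004/169

E[X] = (4/13)·(-4) + (4/13)·0 + (4/13)·8 + (1/13)·11 = 27/13
E[X²] = (4/13)·16 + (4/13)·0 + (4/13)·64 + (1/13)·121 = 441/13
Var(X) = 441/13 − (27/13)² = 5004/169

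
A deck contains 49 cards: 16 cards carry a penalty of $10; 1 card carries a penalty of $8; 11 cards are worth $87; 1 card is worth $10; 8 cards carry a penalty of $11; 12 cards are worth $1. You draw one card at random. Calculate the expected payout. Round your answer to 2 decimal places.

$14.76

E[payout] = (16/49)·(-10) + (1/49)·(-8) + (11/49)·87 + (1/49)·10 + (8/49)·(-11) + (12/49)·1 = 723/49
≈ $14.76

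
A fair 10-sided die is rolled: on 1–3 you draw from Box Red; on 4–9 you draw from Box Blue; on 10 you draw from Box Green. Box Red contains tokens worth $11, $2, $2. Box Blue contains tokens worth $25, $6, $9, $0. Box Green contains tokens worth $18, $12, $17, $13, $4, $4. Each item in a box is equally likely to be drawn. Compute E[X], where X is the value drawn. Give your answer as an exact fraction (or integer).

E[X | Box Red] = (11 + 2 + 2)/3 = 5
E[X | Box Blue] = (25 + 6 + 9 + 0)/4 = 10
E[X | Box Green] = (18 + 12 + 17 + 13 + 4 + 4)/6 = 34/3
E[X] = (3/10)·5 + (3/5)·10 + (1/10)·34/3 = 259/30

259/30 dollars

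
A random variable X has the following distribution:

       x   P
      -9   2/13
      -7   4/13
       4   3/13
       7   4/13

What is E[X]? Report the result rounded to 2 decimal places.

-0.46

E[X] = (2/13)·(-9) + (4/13)·(-7) + (3/13)·4 + (4/13)·7
     = -6/13 ≈ -0.46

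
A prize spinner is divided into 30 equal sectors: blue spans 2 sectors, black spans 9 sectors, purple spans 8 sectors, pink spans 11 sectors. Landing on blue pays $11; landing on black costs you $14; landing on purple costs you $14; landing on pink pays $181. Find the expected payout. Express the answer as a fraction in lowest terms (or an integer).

355/6 dollars

E[payout] = (2/30)·11 + (9/30)·(-14) + (8/30)·(-14) + (11/30)·181 = 355/6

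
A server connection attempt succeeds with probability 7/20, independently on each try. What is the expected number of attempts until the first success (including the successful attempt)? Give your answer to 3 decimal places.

2.857

For a geometric distribution, E[trials] = 1/p = 1/(7/20) = 20/7.
≈ 2.857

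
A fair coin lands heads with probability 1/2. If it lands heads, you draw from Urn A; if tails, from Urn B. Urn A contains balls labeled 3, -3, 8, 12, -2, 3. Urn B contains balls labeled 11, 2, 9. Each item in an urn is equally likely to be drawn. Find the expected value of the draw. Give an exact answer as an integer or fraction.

65/12

E[X | Urn A] = (3 − 3 + 8 + 12 − 2 + 3)/6 = 7/2
E[X | Urn B] = (11 + 2 + 9)/3 = 22/3
E[X] = (1/2)·7/2 + (1/2)·22/3 = 65/12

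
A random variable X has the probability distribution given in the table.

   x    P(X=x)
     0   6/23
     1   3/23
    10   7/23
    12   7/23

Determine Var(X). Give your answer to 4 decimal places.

27.7958

E[X] = (6/23)·0 + (3/23)·1 + (7/23)·10 + (7/23)·12 = 157/23
E[X²] = (6/23)·0 + (3/23)·1 + (7/23)·100 + (7/23)·144 = 1711/23
Var(X) = 1711/23 − (157/23)² = 14704/529 ≈ 27.7958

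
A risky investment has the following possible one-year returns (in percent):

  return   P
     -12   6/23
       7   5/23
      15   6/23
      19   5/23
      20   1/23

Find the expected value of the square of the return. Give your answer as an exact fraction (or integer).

E[X²] = (6/23)·144 + (5/23)·49 + (6/23)·225 + (5/23)·361 + (1/23)·400
     = 4664/23

4664/23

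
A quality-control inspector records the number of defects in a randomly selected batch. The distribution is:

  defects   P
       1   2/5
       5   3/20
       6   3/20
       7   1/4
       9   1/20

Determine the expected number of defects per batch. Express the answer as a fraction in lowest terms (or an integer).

17/4

E[X] = (2/5)·1 + (3/20)·5 + (3/20)·6 + (1/4)·7 + (1/20)·9
     = 17/4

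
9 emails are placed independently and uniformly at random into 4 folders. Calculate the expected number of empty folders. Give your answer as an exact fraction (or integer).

19683/65536

Let Xⱼ=1 if folder j is empty. P(Xⱼ=1) = ((4-1)/4)^9 = 19683/262144.
By linearity, E[#empty] = 4·19683/262144 = 19683/65536.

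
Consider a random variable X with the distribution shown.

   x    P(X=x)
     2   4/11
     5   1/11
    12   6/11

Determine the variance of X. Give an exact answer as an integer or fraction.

E[X] = (4/11)·2 + (1/11)·5 + (6/11)·12 = 85/11
E[X²] = (4/11)·4 + (1/11)·25 + (6/11)·144 = 905/11
Var(X) = 905/11 − (85/11)² = 2730/121

2730/121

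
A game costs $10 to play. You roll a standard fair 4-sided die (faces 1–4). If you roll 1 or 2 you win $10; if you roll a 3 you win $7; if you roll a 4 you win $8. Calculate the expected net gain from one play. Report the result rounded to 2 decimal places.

-$1.25

E[payout] = (1/4)·7 + (1/4)·8 + (1/2)·10 = 35/4
Expected profit = 35/4 − 10 = -5/4 ≈ -$1.25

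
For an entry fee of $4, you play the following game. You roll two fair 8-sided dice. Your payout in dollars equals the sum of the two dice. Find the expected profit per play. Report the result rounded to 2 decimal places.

Distribution of the sum of the two dice: 2 w.p. 1/64, 3 w.p. 1/32, 4 w.p. 3/64, 5 w.p. 1/16, 6 w.p. 5/64, 7 w.p. 3/32, …
E[payout] = (1/64)·2 + (1/32)·3 + (3/64)·4 + (1/16)·5 + (5/64)·6 + (3/32)·7 + (7/64)·8 + (1/8)·9 + (7/64)·10 + (3/32)·11 + (5/64)·12 + (1/16)·13 + (3/64)·14 + (1/32)·15 + (1/64)·16 = 9
Expected profit = 9 − 4 = 5 ≈ $5.00

$5.00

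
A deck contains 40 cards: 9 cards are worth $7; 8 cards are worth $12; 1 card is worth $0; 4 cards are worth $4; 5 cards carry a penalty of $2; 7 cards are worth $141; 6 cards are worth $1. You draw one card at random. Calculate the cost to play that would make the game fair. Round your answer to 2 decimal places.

E[payout] = (9/40)·7 + (8/40)·12 + (1/40)·0 + (4/40)·4 + (5/40)·(-2) + (7/40)·141 + (6/40)·1 = 579/20
Fair fee = E[payout] = 579/20 ≈ $28.95

$28.95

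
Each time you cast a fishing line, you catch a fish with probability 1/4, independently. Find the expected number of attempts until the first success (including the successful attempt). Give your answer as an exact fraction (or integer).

4

For a geometric distribution, E[trials] = 1/p = 1/(1/4) = 4.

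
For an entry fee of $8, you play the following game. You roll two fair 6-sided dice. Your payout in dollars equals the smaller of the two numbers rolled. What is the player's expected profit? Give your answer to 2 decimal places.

Distribution of the smaller of the two numbers rolled: 1 w.p. 11/36, 2 w.p. 1/4, 3 w.p. 7/36, 4 w.p. 5/36, 5 w.p. 1/12, 6 w.p. 1/36
E[payout] = (11/36)·1 + (1/4)·2 + (7/36)·3 + (5/36)·4 + (1/12)·5 + (1/36)·6 = 91/36
Expected profit = 91/36 − 8 = -197/36 ≈ -$5.47

-$5.47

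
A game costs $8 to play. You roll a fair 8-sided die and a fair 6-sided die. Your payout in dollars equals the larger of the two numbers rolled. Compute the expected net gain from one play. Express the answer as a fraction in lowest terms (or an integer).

-133/48 dollars

Distribution of the larger of the two numbers rolled: 1 w.p. 1/48, 2 w.p. 1/16, 3 w.p. 5/48, 4 w.p. 7/48, 5 w.p. 3/16, 6 w.p. 11/48, …
E[payout] = (1/48)·1 + (1/16)·2 + (5/48)·3 + (7/48)·4 + (3/16)·5 + (11/48)·6 + (1/8)·7 + (1/8)·8 = 251/48
Expected profit = 251/48 − 8 = -133/48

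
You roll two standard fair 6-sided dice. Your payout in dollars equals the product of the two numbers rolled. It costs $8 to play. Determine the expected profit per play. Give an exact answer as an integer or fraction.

17/4 dollars

Distribution of the product of the two numbers rolled: 1 w.p. 1/36, 2 w.p. 1/18, 3 w.p. 1/18, 4 w.p. 1/12, 5 w.p. 1/18, 6 w.p. 1/9, …
E[payout] = (1/36)·1 + (1/18)·2 + (1/18)·3 + (1/12)·4 + (1/18)·5 + (1/9)·6 + (1/18)·8 + (1/36)·9 + (1/18)·10 + (1/9)·12 + (1/18)·15 + (1/36)·16 + (1/18)·18 + (1/18)·20 + (1/18)·24 + (1/36)·25 + (1/18)·30 + (1/36)·36 = 49/4
Expected profit = 49/4 − 8 = 17/4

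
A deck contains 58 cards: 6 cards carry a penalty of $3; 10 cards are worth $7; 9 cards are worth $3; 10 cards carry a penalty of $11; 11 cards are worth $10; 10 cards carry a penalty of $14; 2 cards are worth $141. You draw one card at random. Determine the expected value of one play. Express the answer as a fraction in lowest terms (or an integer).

E[payout] = (6/58)·(-3) + (10/58)·7 + (9/58)·3 + (10/58)·(-11) + (11/58)·10 + (10/58)·(-14) + (2/58)·141 = 221/58

221/58 dollars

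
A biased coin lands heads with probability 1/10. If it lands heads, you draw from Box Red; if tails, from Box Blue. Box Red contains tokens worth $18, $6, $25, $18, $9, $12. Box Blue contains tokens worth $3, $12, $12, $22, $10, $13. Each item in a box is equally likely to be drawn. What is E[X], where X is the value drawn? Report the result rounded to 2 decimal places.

E[X | Box Red] = (18 + 6 + 25 + 18 + 9 + 12)/6 = 44/3
E[X | Box Blue] = (3 + 12 + 12 + 22 + 10 + 13)/6 = 12
E[X] = (1/10)·44/3 + (9/10)·12 = 184/15 ≈ 12.27

$12.27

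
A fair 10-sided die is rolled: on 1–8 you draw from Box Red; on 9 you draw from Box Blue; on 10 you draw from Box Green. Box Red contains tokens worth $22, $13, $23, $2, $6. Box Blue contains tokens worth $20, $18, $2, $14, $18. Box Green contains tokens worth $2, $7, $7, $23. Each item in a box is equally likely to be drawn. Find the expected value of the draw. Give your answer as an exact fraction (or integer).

519/40 dollars

E[X | Box Red] = (22 + 13 + 23 + 2 + 6)/5 = 66/5
E[X | Box Blue] = (20 + 18 + 2 + 14 + 18)/5 = 72/5
E[X | Box Green] = (2 + 7 + 7 + 23)/4 = 39/4
E[X] = (4/5)·66/5 + (1/10)·72/5 + (1/10)·39/4 = 519/40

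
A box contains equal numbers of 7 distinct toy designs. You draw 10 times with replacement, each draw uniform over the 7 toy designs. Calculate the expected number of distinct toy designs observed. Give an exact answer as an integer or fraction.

222009073/40353607

Let Xⱼ=1 if type j appears at least once. P(Xⱼ=1) = 1 − ((7−1)/7)^10 = 222009073/282475249.
E[#distinct] = 7·222009073/282475249 = 222009073/40353607.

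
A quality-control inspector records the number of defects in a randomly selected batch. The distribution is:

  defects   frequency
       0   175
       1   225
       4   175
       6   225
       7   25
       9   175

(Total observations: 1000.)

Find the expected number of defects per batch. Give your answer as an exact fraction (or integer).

161/40

Total = 1000, so P(defects=0) = 175/1000, etc.
E[X] = (7/40)·0 + (9/40)·1 + (7/40)·4 + (9/40)·6 + (1/40)·7 + (7/40)·9
     = 161/40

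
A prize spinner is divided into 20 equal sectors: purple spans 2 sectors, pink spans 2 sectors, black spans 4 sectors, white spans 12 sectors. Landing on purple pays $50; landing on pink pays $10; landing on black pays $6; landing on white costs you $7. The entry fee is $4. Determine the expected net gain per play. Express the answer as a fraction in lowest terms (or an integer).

-$1

E[payout] = (2/20)·50 + (2/20)·10 + (4/20)·6 + (12/20)·(-7) = 3
Expected profit = 3 − 4 = -1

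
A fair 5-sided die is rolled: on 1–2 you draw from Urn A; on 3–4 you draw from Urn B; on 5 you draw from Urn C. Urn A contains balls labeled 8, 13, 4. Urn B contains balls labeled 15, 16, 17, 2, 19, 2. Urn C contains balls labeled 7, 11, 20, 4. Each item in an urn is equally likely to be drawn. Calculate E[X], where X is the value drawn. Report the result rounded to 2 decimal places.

10.17

E[X | Urn A] = (8 + 13 + 4)/3 = 25/3
E[X | Urn B] = (15 + 16 + 17 + 2 + 19 + 2)/6 = 71/6
E[X | Urn C] = (7 + 11 + 20 + 4)/4 = 21/2
E[X] = (2/5)·25/3 + (2/5)·71/6 + (1/5)·21/2 = 61/6 ≈ 10.17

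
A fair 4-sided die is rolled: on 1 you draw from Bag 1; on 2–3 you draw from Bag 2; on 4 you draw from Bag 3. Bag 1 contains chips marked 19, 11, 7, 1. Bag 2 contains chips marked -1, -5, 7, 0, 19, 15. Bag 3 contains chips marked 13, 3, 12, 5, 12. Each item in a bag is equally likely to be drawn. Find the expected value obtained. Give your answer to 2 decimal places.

E[X | Bag 1] = (19 + 11 + 7 + 1)/4 = 19/2
E[X | Bag 2] = (-1 − 5 + 7 + 0 + 19 + 15)/6 = 35/6
E[X | Bag 3] = (13 + 3 + 12 + 5 + 12)/5 = 9
E[X] = (1/4)·19/2 + (1/2)·35/6 + (1/4)·9 = 181/24 ≈ 7.54

7.54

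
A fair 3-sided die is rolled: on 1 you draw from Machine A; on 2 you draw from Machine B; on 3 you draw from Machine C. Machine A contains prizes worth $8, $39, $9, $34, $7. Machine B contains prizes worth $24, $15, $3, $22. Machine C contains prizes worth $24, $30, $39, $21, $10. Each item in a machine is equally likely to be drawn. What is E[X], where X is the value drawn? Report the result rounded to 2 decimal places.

E[X | Machine A] = (8 + 39 + 9 + 34 + 7)/5 = 97/5
E[X | Machine B] = (24 + 15 + 3 + 22)/4 = 16
E[X | Machine C] = (24 + 30 + 39 + 21 + 10)/5 = 124/5
E[X] = (1/3)·97/5 + (1/3)·16 + (1/3)·124/5 = 301/15 ≈ 20.07

$20.07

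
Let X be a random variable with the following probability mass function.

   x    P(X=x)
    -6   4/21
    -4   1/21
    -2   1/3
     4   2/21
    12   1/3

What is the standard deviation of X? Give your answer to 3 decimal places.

E[X] = 50/21, E[X²] = 1228/21
Var(X) = E[X²] − (E[X])² = 1228/21 − 2500/441 = 23288/441
SD(X) = √(23288/441) ≈ 7.267

7.267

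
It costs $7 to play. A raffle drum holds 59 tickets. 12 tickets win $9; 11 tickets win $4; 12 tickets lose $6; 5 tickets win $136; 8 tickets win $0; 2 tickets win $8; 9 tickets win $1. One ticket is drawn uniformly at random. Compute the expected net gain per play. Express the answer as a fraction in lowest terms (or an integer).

E[payout] = (12/59)·9 + (11/59)·4 + (12/59)·(-6) + (5/59)·136 + (8/59)·0 + (2/59)·8 + (9/59)·1 = 785/59
Expected profit = 785/59 − 7 = 372/59

372/59 dollars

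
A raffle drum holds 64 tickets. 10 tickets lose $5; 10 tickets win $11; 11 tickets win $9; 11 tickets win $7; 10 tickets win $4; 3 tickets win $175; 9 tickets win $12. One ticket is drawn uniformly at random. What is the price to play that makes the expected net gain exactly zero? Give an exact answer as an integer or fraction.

E[payout] = (10/64)·(-5) + (10/64)·11 + (11/64)·9 + (11/64)·7 + (10/64)·4 + (3/64)·175 + (9/64)·12 = 909/64
Fair fee = E[payout] = 909/64

909/64 dollars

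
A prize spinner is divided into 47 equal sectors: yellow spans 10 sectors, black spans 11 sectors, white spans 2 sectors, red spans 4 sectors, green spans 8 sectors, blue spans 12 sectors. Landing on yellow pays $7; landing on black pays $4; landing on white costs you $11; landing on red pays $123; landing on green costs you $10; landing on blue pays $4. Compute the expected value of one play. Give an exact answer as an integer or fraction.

552/47 dollars

E[payout] = (10/47)·7 + (11/47)·4 + (2/47)·(-11) + (4/47)·123 + (8/47)·(-10) + (12/47)·4 = 552/47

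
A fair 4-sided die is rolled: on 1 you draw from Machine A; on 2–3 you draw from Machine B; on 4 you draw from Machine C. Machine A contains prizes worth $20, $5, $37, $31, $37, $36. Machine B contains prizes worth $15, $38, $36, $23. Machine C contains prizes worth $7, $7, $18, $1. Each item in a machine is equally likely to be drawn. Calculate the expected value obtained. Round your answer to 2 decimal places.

$22.98

E[X | Machine A] = (20 + 5 + 37 + 31 + 37 + 36)/6 = 83/3
E[X | Machine B] = (15 + 38 + 36 + 23)/4 = 28
E[X | Machine C] = (7 + 7 + 18 + 1)/4 = 33/4
E[X] = (1/4)·83/3 + (1/2)·28 + (1/4)·33/4 = 1103/48 ≈ 22.98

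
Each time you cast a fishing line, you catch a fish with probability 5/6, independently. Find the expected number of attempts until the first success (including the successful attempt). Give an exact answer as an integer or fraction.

For a geometric distribution, E[trials] = 1/p = 1/(5/6) = 6/5.

6/5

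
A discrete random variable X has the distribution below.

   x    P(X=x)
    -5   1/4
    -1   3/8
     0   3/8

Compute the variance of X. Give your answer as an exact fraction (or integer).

255/64

E[X] = (1/4)·(-5) + (3/8)·(-1) + (3/8)·0 = -13/8
E[X²] = (1/4)·25 + (3/8)·1 + (3/8)·0 = 53/8
Var(X) = 53/8 − (-13/8)² = 255/64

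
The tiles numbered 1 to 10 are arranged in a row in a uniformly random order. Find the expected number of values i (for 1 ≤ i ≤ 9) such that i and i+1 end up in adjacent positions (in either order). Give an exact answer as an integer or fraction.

9/5

For each i ∈ {1,…,9}, let Xᵢ = 1 if i and i+1 are adjacent. P(Xᵢ=1) = 2·(10−1)!/10! = 2/10.
By linearity, E[ΣXᵢ] = (9)·(2/10) = 9/5.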